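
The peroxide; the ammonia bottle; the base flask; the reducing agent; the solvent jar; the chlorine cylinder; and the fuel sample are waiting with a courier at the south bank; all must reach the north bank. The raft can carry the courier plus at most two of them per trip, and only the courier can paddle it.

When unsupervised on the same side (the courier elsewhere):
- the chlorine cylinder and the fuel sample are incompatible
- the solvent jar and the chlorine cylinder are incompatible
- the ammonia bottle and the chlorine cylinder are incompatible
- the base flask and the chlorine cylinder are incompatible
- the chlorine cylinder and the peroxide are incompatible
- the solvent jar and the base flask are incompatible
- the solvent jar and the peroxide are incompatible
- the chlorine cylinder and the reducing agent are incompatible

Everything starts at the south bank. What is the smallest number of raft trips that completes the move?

Counting alone: the courier can take at most 2 across per trip to the north bank, so moving all 7 needs at least 4 loaded trips out, with a return between consecutive ones — at least 7 crossings.
The safety rule pushes this higher. Following every safe sequence of crossings, the most of the 7 that can be at the north bank as the raft arrives there on crossings 7, 9 is 5, 6 respectively — never all 7.
So no plan with fewer than 11 crossings exists, and this one achieves 11:
1. Courier goes to the north bank with the chlorine cylinder and the solvent jar.
2. Courier goes back to the south bank with the solvent jar.
3. Courier goes to the north bank with the base flask and the peroxide.
4. Courier goes back to the south bank with the chlorine cylinder.
5. Courier goes to the north bank with the ammonia bottle and the chlorine cylinder.
6. Courier goes back to the south bank with the chlorine cylinder.
7. Courier goes to the north bank with the chlorine cylinder and the reducing agent.
8. Courier goes back to the south bank with the chlorine cylinder.
9. Courier goes to the north bank with the fuel sample and the solvent jar.
10. Courier goes back to the south bank with the solvent jar.
11. Courier goes to the north bank with the chlorine cylinder and the solvent jar.

11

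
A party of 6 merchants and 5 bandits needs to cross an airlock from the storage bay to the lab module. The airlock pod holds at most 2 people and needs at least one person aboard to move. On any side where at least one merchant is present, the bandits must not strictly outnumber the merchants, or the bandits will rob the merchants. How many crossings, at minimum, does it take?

Counting alone: each trip to the lab module takes at most 2 across and each return brings at least 1 back, so after t trips out (and t−1 returns) at most 2t − (t−1) of the 11 are across; that first reaches 11 at t = 10, so at least 19 crossings are needed.
The plan below uses exactly 19 crossings, so it is optimal:
1. 2 bandits → the lab module.  (the storage bay: 6M 3B; the lab module: 0M 2B)
2. 1 bandit ← the storage bay.  (the storage bay: 6M 4B; the lab module: 0M 1B)
3. 2 bandits → the lab module.  (the storage bay: 6M 2B; the lab module: 0M 3B)
4. 1 bandit ← the storage bay.  (the storage bay: 6M 3B; the lab module: 0M 2B)
5. 2 merchants → the lab module.  (the storage bay: 4M 3B; the lab module: 2M 2B)
6. 1 bandit ← the storage bay.  (the storage bay: 4M 4B; the lab module: 2M 1B)
7. 1 merchant and 1 bandit → the lab module.  (the storage bay: 3M 3B; the lab module: 3M 2B)
8. 1 merchant ← the storage bay.  (the storage bay: 4M 3B; the lab module: 2M 2B)
9. 1 merchant and 1 bandit → the lab module.  (the storage bay: 3M 2B; the lab module: 3M 3B)
10. 1 bandit ← the storage bay.  (the storage bay: 3M 3B; the lab module: 3M 2B)
11. 1 merchant and 1 bandit → the lab module.  (the storage bay: 2M 2B; the lab module: 4M 3B)
12. 1 merchant ← the storage bay.  (the storage bay: 3M 2B; the lab module: 3M 3B)
13. 1 merchant and 1 bandit → the lab module.  (the storage bay: 2M 1B; the lab module: 4M 4B)
14. 1 bandit ← the storage bay.  (the storage bay: 2M 2B; the lab module: 4M 3B)
15. 1 merchant and 1 bandit → the lab module.  (the storage bay: 1M 1B; the lab module: 5M 4B)
16. 1 merchant ← the storage bay.  (the storage bay: 2M 1B; the lab module: 4M 4B)
17. 1 merchant and 1 bandit → the lab module.  (the storage bay: 1M 0B; the lab module: 5M 5B)
18. 1 bandit ← the storage bay.  (the storage bay: 1M 1B; the lab module: 5M 4B)
19. 1 merchant and 1 bandit → the lab module.  (the storage bay: 0M 0B; the lab module: 6M 5B)

19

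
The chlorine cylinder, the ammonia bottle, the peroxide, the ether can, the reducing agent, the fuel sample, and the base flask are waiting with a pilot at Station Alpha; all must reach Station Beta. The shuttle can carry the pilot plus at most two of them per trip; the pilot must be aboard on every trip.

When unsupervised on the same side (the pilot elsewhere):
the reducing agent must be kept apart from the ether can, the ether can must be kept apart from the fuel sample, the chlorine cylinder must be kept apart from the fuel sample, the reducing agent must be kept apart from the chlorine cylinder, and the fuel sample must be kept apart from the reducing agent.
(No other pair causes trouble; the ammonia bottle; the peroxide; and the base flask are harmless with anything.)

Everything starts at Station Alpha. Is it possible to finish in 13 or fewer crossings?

Yes — this plan uses 11 crossings (≤ 13):
1. Pilot goes to Station Beta with the fuel sample and the reducing agent.
2. Pilot goes back to Station Alpha with the reducing agent.
3. Pilot goes to Station Beta with the chlorine cylinder and the ether can.
4. Pilot goes back to Station Alpha with the fuel sample.
5. Pilot goes to Station Beta with the ammonia bottle and the reducing agent.
6. Pilot goes back to Station Alpha with the reducing agent.
7. Pilot goes to Station Beta with the peroxide and the reducing agent.
8. Pilot goes back to Station Alpha with the reducing agent.
9. Pilot goes to Station Beta with the base flask and the reducing agent.
10. Pilot goes back to Station Alpha with the reducing agent.
11. Pilot goes to Station Beta with the fuel sample and the reducing agent.

Yes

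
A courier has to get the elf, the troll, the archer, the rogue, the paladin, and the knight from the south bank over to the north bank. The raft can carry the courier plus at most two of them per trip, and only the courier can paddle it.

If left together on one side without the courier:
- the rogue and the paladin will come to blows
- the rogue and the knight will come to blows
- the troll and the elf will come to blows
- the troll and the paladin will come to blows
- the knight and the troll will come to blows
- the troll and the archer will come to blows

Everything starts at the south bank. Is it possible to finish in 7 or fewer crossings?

Yes

Yes — this plan uses 7 crossings (≤ 7):
1. Courier goes to the north bank with the rogue and the troll.  [the south bank: the archer, the elf, the knight, the paladin | the north bank: the rogue, the troll]
2. Courier goes back to the south bank alone.  [the south bank: the archer, the elf, the knight, the paladin | the north bank: the rogue, the troll]
3. Courier goes to the north bank with the archer and the elf.  [the south bank: the knight, the paladin | the north bank: the archer, the elf, the rogue, the troll]
4. Courier goes back to the south bank with the troll.  [the south bank: the knight, the paladin, the troll | the north bank: the archer, the elf, the rogue]
5. Courier goes to the north bank with the knight and the paladin.  [the south bank: the troll | the north bank: the archer, the elf, the knight, the paladin, the rogue]
6. Courier goes back to the south bank with the rogue.  [the south bank: the rogue, the troll | the north bank: the archer, the elf, the knight, the paladin]
7. Courier goes to the north bank with the rogue and the troll.  [the south bank: — | the north bank: the archer, the elf, the knight, the paladin, the rogue, the troll]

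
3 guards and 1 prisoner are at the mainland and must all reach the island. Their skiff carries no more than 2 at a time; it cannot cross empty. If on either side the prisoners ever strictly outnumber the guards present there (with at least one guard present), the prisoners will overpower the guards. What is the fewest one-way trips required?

5

Counting alone: each trip to the island takes at most 2 across and each return brings at least 1 back, so after t trips out (and t−1 returns) at most 2t − (t−1) of the 4 are across; that first reaches 4 at t = 3, so at least 5 crossings are needed.
The plan below uses exactly 5 crossings, so it is optimal:
1. 1 guard and 1 prisoner → the island.  (the mainland: 2G 0P; the island: 1G 1P)
2. 1 prisoner ← the mainland.  (the mainland: 2G 1P; the island: 1G 0P)
3. 1 guard and 1 prisoner → the island.  (the mainland: 1G 0P; the island: 2G 1P)
4. 1 prisoner ← the mainland.  (the mainland: 1G 1P; the island: 2G 0P)
5. 1 guard and 1 prisoner → the island.  (the mainland: 0G 0P; the island: 3G 1P)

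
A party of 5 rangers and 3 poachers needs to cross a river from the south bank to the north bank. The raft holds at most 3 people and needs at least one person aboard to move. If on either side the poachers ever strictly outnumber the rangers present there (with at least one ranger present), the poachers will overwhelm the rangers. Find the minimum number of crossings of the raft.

7

Counting alone: each trip to the north bank takes at most 3 across and each return brings at least 1 back, so after t trips out (and t−1 returns) at most 3t − (t−1) of the 8 are across; that first reaches 8 at t = 4, so at least 7 crossings are needed.
The plan below uses exactly 7 crossings, so it is optimal:
1. 2 poachers → the north bank.  (the south bank: 5R 1P; the north bank: 0R 2P)
2. 1 poacher ← the south bank.  (the south bank: 5R 2P; the north bank: 0R 1P)
3. 2 rangers and 1 poacher → the north bank.  (the south bank: 3R 1P; the north bank: 2R 2P)
4. 1 poacher ← the south bank.  (the south bank: 3R 2P; the north bank: 2R 1P)
5. 1 ranger and 2 poachers → the north bank.  (the south bank: 2R 0P; the north bank: 3R 3P)
6. 1 poacher ← the south bank.  (the south bank: 2R 1P; the north bank: 3R 2P)
7. 2 rangers and 1 poacher → the north bank.  (the south bank: 0R 0P; the north bank: 5R 3P)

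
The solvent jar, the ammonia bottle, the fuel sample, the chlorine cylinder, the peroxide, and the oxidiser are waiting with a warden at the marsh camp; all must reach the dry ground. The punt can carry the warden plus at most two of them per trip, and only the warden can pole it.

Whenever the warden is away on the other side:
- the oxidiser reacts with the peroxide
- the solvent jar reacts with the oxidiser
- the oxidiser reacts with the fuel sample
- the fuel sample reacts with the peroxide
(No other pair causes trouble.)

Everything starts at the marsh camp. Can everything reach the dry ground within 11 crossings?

Yes — this plan uses 9 crossings (≤ 11):
1. Warden goes to the dry ground with the fuel sample and the oxidiser.  [the marsh camp: the ammonia bottle, the chlorine cylinder, the peroxide, the solvent jar | the dry ground: the fuel sample, the oxidiser]
2. Warden goes back to the marsh camp with the fuel sample.  [the marsh camp: the ammonia bottle, the chlorine cylinder, the fuel sample, the peroxide, the solvent jar | the dry ground: the oxidiser]
3. Warden goes to the dry ground with the fuel sample and the solvent jar.  [the marsh camp: the ammonia bottle, the chlorine cylinder, the peroxide | the dry ground: the fuel sample, the oxidiser, the solvent jar]
4. Warden goes back to the marsh camp with the oxidiser.  [the marsh camp: the ammonia bottle, the chlorine cylinder, the oxidiser, the peroxide | the dry ground: the fuel sample, the solvent jar]
5. Warden goes to the dry ground with the ammonia bottle and the peroxide.  [the marsh camp: the chlorine cylinder, the oxidiser | the dry ground: the ammonia bottle, the fuel sample, the peroxide, the solvent jar]
6. Warden goes back to the marsh camp with the fuel sample.  [the marsh camp: the chlorine cylinder, the fuel sample, the oxidiser | the dry ground: the ammonia bottle, the peroxide, the solvent jar]
7. Warden goes to the dry ground with the chlorine cylinder and the fuel sample.  [the marsh camp: the oxidiser | the dry ground: the ammonia bottle, the chlorine cylinder, the fuel sample, the peroxide, the solvent jar]
8. Warden goes back to the marsh camp with the fuel sample.  [the marsh camp: the fuel sample, the oxidiser | the dry ground: the ammonia bottle, the chlorine cylinder, the peroxide, the solvent jar]
9. Warden goes to the dry ground with the fuel sample and the oxidiser.  [the marsh camp: — | the dry ground: the ammonia bottle, the chlorine cylinder, the fuel sample, the oxidiser, the peroxide, the solvent jar]

Yes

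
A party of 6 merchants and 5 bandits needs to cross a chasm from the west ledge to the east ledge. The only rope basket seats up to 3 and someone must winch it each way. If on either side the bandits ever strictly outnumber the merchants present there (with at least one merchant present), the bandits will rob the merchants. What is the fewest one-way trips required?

9

Counting alone: each trip to the east ledge takes at most 3 across and each return brings at least 1 back, so after t trips out (and t−1 returns) at most 3t − (t−1) of the 11 are across; that first reaches 11 at t = 5, so at least 9 crossings are needed.
The plan below uses exactly 9 crossings, so it is optimal:
1. 3 bandits → the east ledge.  (the west ledge: 6M 2B; the east ledge: 0M 3B)
2. 1 bandit ← the west ledge.  (the west ledge: 6M 3B; the east ledge: 0M 2B)
3. 3 merchants → the east ledge.  (the west ledge: 3M 3B; the east ledge: 3M 2B)
4. 1 merchant ← the west ledge.  (the west ledge: 4M 3B; the east ledge: 2M 2B)
5. 2 merchants and 1 bandit → the east ledge.  (the west ledge: 2M 2B; the east ledge: 4M 3B)
6. 1 merchant ← the west ledge.  (the west ledge: 3M 2B; the east ledge: 3M 3B)
7. 2 merchants and 1 bandit → the east ledge.  (the west ledge: 1M 1B; the east ledge: 5M 4B)
8. 1 merchant ← the west ledge.  (the west ledge: 2M 1B; the east ledge: 4M 4B)
9. 2 merchants and 1 bandit → the east ledge.  (the west ledge: 0M 0B; the east ledge: 6M 5B)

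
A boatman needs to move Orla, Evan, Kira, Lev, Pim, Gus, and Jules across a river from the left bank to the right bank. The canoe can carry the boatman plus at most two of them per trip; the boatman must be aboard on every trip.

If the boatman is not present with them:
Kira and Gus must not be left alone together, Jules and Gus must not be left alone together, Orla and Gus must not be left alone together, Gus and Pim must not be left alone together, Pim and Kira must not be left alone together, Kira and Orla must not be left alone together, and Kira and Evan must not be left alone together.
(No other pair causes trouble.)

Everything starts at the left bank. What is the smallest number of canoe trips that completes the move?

11

Counting alone: the boatman can take at most 2 across per trip to the right bank, so moving all 7 needs at least 4 loaded trips out, with a return between consecutive ones — at least 7 crossings.
The safety rule pushes this higher. Following every safe sequence of crossings, the most of the 7 that can be at the right bank as the canoe arrives there on crossings 7, 9 is 5, 6 respectively — never all 7.
So no plan with fewer than 11 crossings exists, and this one achieves 11:
1. Boatman goes to the right bank with Gus and Kira.
2. Boatman goes back to the left bank with Kira.
3. Boatman goes to the right bank with Evan and Kira.
4. Boatman goes back to the left bank with Kira.
5. Boatman goes to the right bank with Orla and Pim.
6. Boatman goes back to the left bank with Gus.
7. Boatman goes to the right bank with Jules and Kira.
8. Boatman goes back to the left bank with Kira.
9. Boatman goes to the right bank with Kira and Lev.
10. Boatman goes back to the left bank with Kira.
11. Boatman goes to the right bank with Gus and Kira.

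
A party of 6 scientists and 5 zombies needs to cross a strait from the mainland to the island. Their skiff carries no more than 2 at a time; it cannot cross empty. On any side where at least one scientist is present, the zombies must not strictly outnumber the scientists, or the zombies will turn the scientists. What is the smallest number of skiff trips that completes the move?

Counting alone: each trip to the island takes at most 2 across and each return brings at least 1 back, so after t trips out (and t−1 returns) at most 2t − (t−1) of the 11 are across; that first reaches 11 at t = 10, so at least 19 crossings are needed.
The plan below uses exactly 19 crossings, so it is optimal:
1. 2 zombies → the island.  (the mainland: 6S 3Z; the island: 0S 2Z)
2. 1 zombie ← the mainland.  (the mainland: 6S 4Z; the island: 0S 1Z)
3. 2 zombies → the island.  (the mainland: 6S 2Z; the island: 0S 3Z)
4. 1 zombie ← the mainland.  (the mainland: 6S 3Z; the island: 0S 2Z)
5. 2 scientists → the island.  (the mainland: 4S 3Z; the island: 2S 2Z)
6. 1 zombie ← the mainland.  (the mainland: 4S 4Z; the island: 2S 1Z)
7. 1 scientist and 1 zombie → the island.  (the mainland: 3S 3Z; the island: 3S 2Z)
8. 1 scientist ← the mainland.  (the mainland: 4S 3Z; the island: 2S 2Z)
9. 1 scientist and 1 zombie → the island.  (the mainland: 3S 2Z; the island: 3S 3Z)
10. 1 zombie ← the mainland.  (the mainland: 3S 3Z; the island: 3S 2Z)
11. 1 scientist and 1 zombie → the island.  (the mainland: 2S 2Z; the island: 4S 3Z)
12. 1 scientist ← the mainland.  (the mainland: 3S 2Z; the island: 3S 3Z)
13. 1 scientist and 1 zombie → the island.  (the mainland: 2S 1Z; the island: 4S 4Z)
14. 1 zombie ← the mainland.  (the mainland: 2S 2Z; the island: 4S 3Z)
15. 1 scientist and 1 zombie → the island.  (the mainland: 1S 1Z; the island: 5S 4Z)
16. 1 scientist ← the mainland.  (the mainland: 2S 1Z; the island: 4S 4Z)
17. 1 scientist and 1 zombie → the island.  (the mainland: 1S 0Z; the island: 5S 5Z)
18. 1 zombie ← the mainland.  (the mainland: 1S 1Z; the island: 5S 4Z)
19. 1 scientist and 1 zombie → the island.  (the mainland: 0S 0Z; the island: 6S 5Z)

19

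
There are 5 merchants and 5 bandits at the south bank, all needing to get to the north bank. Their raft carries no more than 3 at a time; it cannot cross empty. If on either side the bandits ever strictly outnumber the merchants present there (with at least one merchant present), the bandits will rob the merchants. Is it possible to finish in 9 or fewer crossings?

No

Counting alone: each trip to the north bank takes at most 3 across and each return brings at least 1 back, so after t trips out (and t−1 returns) at most 3t − (t−1) of the 10 are across; that first reaches 10 at t = 5, so at least 9 crossings are needed.
The safety rule pushes this higher. Following every safe sequence of crossings, the most of the 10 that can be at the north bank as the raft arrives there on crossing 9 is 9 — never all 10.
So the move cannot be finished within 9 crossings. (The shortest complete plan takes 11:)
1. 2 bandits → the north bank.  (the south bank: 5M 3B; the north bank: 0M 2B)
2. 1 bandit ← the south bank.  (the south bank: 5M 4B; the north bank: 0M 1B)
3. 3 bandits → the north bank.  (the south bank: 5M 1B; the north bank: 0M 4B)
4. 1 bandit ← the south bank.  (the south bank: 5M 2B; the north bank: 0M 3B)
5. 3 merchants → the north bank.  (the south bank: 2M 2B; the north bank: 3M 3B)
6. 1 merchant and 1 bandit ← the south bank.  (the south bank: 3M 3B; the north bank: 2M 2B)
7. 3 merchants → the north bank.  (the south bank: 0M 3B; the north bank: 5M 2B)
8. 1 bandit ← the south bank.  (the south bank: 0M 4B; the north bank: 5M 1B)
9. 2 bandits → the north bank.  (the south bank: 0M 2B; the north bank: 5M 3B)
10. 1 bandit ← the south bank.  (the south bank: 0M 3B; the north bank: 5M 2B)
11. 3 bandits → the north bank.  (the south bank: 0M 0B; the north bank: 5M 5B)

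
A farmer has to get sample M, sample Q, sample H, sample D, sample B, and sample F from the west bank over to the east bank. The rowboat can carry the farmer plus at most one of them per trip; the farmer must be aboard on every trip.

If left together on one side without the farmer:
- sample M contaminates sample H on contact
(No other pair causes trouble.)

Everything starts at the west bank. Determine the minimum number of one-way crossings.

Counting alone: the farmer can take at most 1 across per trip to the east bank, so moving all 6 needs at least 6 loaded trips out, with a return between consecutive ones — at least 11 crossings.
The plan below uses exactly 11 crossings, so it is optimal:
1. Farmer goes to the east bank with sample M.
2. Farmer goes back to the west bank alone.
3. Farmer goes to the east bank with sample Q.
4. Farmer goes back to the west bank alone.
5. Farmer goes to the east bank with sample D.
6. Farmer goes back to the west bank alone.
7. Farmer goes to the east bank with sample B.
8. Farmer goes back to the west bank alone.
9. Farmer goes to the east bank with sample F.
10. Farmer goes back to the west bank alone.
11. Farmer goes to the east bank with sample H.

11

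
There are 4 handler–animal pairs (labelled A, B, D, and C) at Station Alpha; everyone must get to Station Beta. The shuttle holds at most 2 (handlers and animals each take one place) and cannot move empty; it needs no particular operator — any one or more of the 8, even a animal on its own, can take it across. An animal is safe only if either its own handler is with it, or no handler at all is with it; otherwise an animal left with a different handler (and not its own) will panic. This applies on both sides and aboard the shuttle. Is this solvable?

Following every safe sequence of crossings from the start, the most of the 8 that can be at Station Beta as the shuttle arrives there on crossings 1, 3, 5 is 2, 3, 4 respectively; the best ever achieved is 4 of 8.
From crossing 7 on, no configuration arises that was not already reachable earlier: only 44 distinct safe configurations (who is on which side, and where the shuttle is) can ever be reached, none of them has everyone across, and every continuation just revisits them. So no valid plan exists.

No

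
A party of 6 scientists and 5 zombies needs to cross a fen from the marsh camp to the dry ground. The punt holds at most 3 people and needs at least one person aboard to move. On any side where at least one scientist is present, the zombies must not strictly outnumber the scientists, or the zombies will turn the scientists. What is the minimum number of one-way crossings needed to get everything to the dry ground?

Counting alone: each trip to the dry ground takes at most 3 across and each return brings at least 1 back, so after t trips out (and t−1 returns) at most 3t − (t−1) of the 11 are across; that first reaches 11 at t = 5, so at least 9 crossings are needed.
The plan below uses exactly 9 crossings, so it is optimal:
1. 3 zombies → the dry ground.  (the marsh camp: 6S 2Z; the dry ground: 0S 3Z)
2. 1 zombie ← the marsh camp.  (the marsh camp: 6S 3Z; the dry ground: 0S 2Z)
3. 3 scientists → the dry ground.  (the marsh camp: 3S 3Z; the dry ground: 3S 2Z)
4. 1 scientist ← the marsh camp.  (the marsh camp: 4S 3Z; the dry ground: 2S 2Z)
5. 2 scientists and 1 zombie → the dry ground.  (the marsh camp: 2S 2Z; the dry ground: 4S 3Z)
6. 1 scientist ← the marsh camp.  (the marsh camp: 3S 2Z; the dry ground: 3S 3Z)
7. 2 scientists and 1 zombie → the dry ground.  (the marsh camp: 1S 1Z; the dry ground: 5S 4Z)
8. 1 scientist ← the marsh camp.  (the marsh camp: 2S 1Z; the dry ground: 4S 4Z)
9. 2 scientists and 1 zombie → the dry ground.  (the marsh camp: 0S 0Z; the dry ground: 6S 5Z)

9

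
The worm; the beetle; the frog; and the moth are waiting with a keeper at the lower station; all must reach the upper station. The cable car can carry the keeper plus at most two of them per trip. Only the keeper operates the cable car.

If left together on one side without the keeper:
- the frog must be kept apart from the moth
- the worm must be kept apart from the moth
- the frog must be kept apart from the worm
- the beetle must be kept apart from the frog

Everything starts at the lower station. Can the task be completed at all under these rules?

Yes

1. Keeper goes to the upper station with the frog and the worm.
2. Keeper goes back to the lower station with the worm.
3. Keeper goes to the upper station with the beetle and the worm.
4. Keeper goes back to the lower station with the frog.
5. Keeper goes to the upper station with the frog and the moth.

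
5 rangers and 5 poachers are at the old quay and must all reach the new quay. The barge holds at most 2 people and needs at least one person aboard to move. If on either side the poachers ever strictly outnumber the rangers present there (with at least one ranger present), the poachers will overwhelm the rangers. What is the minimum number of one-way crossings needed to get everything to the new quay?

Following every safe sequence of crossings from the start, the most of the 10 that can be at the new quay as the barge arrives there on crossings 1, 3, 5, 7 is 2, 3, 4, 5 respectively; the best ever achieved is 5 of 10.
From crossing 9 on, no configuration arises that was not already reachable earlier: only 13 distinct safe configurations (who is on which side, and where the barge is) can ever be reached, none of them has everyone across, and every continuation just revisits them. They are: 0 rangers + 0 poachers across (barge back at the start); 0 rangers + 1 poacher across (barge there); 0 rangers + 1 poacher across (barge back at the start); 0 rangers + 2 poachers across (barge there); 0 rangers + 2 poachers across (barge back at the start); 0 rangers + 3 poachers across (barge there); 0 rangers + 3 poachers across (barge back at the start); 0 rangers + 4 poachers across (barge there); 0 rangers + 4 poachers across (barge back at the start); 0 rangers + 5 poachers across (barge there); 1 ranger + 1 poacher across (barge there); 1 ranger + 1 poacher across (barge back at the start); 2 rangers + 2 poachers across (barge there). So no valid plan exists.

impossible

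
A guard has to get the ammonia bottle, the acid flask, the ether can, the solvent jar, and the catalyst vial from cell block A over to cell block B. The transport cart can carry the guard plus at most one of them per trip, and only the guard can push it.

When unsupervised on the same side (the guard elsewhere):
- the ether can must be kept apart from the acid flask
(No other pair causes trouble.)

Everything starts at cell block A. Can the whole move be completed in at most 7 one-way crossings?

Counting alone: the guard can take at most 1 across per trip to cell block B, so moving all 5 needs at least 5 loaded trips out, with a return between consecutive ones — at least 9 crossings.
Since 7 < 9, 7 crossings cannot be enough. (The shortest complete plan in fact takes 9:)
1. Guard goes to cell block B with the acid flask.
2. Guard goes back to cell block A alone.
3. Guard goes to cell block B with the ammonia bottle.
4. Guard goes back to cell block A alone.
5. Guard goes to cell block B with the solvent jar.
6. Guard goes back to cell block A alone.
7. Guard goes to cell block B with the catalyst vial.
8. Guard goes back to cell block A alone.
9. Guard goes to cell block B with the ether can.

No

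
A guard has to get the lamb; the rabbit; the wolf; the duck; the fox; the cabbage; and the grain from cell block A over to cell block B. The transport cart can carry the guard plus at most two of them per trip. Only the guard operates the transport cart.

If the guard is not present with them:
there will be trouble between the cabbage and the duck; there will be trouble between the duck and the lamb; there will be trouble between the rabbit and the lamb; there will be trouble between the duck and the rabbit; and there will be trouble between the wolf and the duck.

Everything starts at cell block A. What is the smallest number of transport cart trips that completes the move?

11

Counting alone: the guard can take at most 2 across per trip to cell block B, so moving all 7 needs at least 4 loaded trips out, with a return between consecutive ones — at least 7 crossings.
The safety rule pushes this higher. Following every safe sequence of crossings, the most of the 7 that can be at cell block B as the transport cart arrives there on crossings 7, 9 is 5, 6 respectively — never all 7.
So no plan with fewer than 11 crossings exists, and this one achieves 11:
1. Guard goes to cell block B with the duck and the lamb.  [cell block A: the cabbage, the fox, the grain, the rabbit, the wolf | cell block B: the duck, the lamb]
2. Guard goes back to cell block A with the lamb.  [cell block A: the cabbage, the fox, the grain, the lamb, the rabbit, the wolf | cell block B: the duck]
3. Guard goes to cell block B with the lamb and the wolf.  [cell block A: the cabbage, the fox, the grain, the rabbit | cell block B: the duck, the lamb, the wolf]
4. Guard goes back to cell block A with the duck.  [cell block A: the cabbage, the duck, the fox, the grain, the rabbit | cell block B: the lamb, the wolf]
5. Guard goes to cell block B with the cabbage and the rabbit.  [cell block A: the duck, the fox, the grain | cell block B: the cabbage, the lamb, the rabbit, the wolf]
6. Guard goes back to cell block A with the lamb.  [cell block A: the duck, the fox, the grain, the lamb | cell block B: the cabbage, the rabbit, the wolf]
7. Guard goes to cell block B with the fox and the lamb.  [cell block A: the duck, the grain | cell block B: the cabbage, the fox, the lamb, the rabbit, the wolf]
8. Guard goes back to cell block A with the lamb.  [cell block A: the duck, the grain, the lamb | cell block B: the cabbage, the fox, the rabbit, the wolf]
9. Guard goes to cell block B with the grain and the lamb.  [cell block A: the duck | cell block B: the cabbage, the fox, the grain, the lamb, the rabbit, the wolf]
10. Guard goes back to cell block A with the lamb.  [cell block A: the duck, the lamb | cell block B: the cabbage, the fox, the grain, the rabbit, the wolf]
11. Guard goes to cell block B with the duck and the lamb.  [cell block A: — | cell block B: the cabbage, the duck, the fox, the grain, the lamb, the rabbit, the wolf]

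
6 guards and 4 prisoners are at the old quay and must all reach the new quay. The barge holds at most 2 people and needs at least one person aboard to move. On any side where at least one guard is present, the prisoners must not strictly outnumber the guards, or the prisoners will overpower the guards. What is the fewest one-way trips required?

Counting alone: each trip to the new quay takes at most 2 across and each return brings at least 1 back, so after t trips out (and t−1 returns) at most 2t − (t−1) of the 10 are across; that first reaches 10 at t = 9, so at least 17 crossings are needed.
The plan below uses exactly 17 crossings, so it is optimal:
1. 2 prisoners → the new quay.  (the old quay: 6G 2P; the new quay: 0G 2P)
2. 1 prisoner ← the old quay.  (the old quay: 6G 3P; the new quay: 0G 1P)
3. 2 prisoners → the new quay.  (the old quay: 6G 1P; the new quay: 0G 3P)
4. 1 prisoner ← the old quay.  (the old quay: 6G 2P; the new quay: 0G 2P)
5. 2 guards → the new quay.  (the old quay: 4G 2P; the new quay: 2G 2P)
6. 1 prisoner ← the old quay.  (the old quay: 4G 3P; the new quay: 2G 1P)
7. 1 guard and 1 prisoner → the new quay.  (the old quay: 3G 2P; the new quay: 3G 2P)
8. 1 prisoner ← the old quay.  (the old quay: 3G 3P; the new quay: 3G 1P)
9. 2 prisoners → the new quay.  (the old quay: 3G 1P; the new quay: 3G 3P)
10. 1 prisoner ← the old quay.  (the old quay: 3G 2P; the new quay: 3G 2P)
11. 1 guard and 1 prisoner → the new quay.  (the old quay: 2G 1P; the new quay: 4G 3P)
12. 1 prisoner ← the old quay.  (the old quay: 2G 2P; the new quay: 4G 2P)
13. 2 prisoners → the new quay.  (the old quay: 2G 0P; the new quay: 4G 4P)
14. 1 prisoner ← the old quay.  (the old quay: 2G 1P; the new quay: 4G 3P)
15. 1 guard and 1 prisoner → the new quay.  (the old quay: 1G 0P; the new quay: 5G 4P)
16. 1 prisoner ← the old quay.  (the old quay: 1G 1P; the new quay: 5G 3P)
17. 1 guard and 1 prisoner → the new quay.  (the old quay: 0G 0P; the new quay: 6G 4P)

17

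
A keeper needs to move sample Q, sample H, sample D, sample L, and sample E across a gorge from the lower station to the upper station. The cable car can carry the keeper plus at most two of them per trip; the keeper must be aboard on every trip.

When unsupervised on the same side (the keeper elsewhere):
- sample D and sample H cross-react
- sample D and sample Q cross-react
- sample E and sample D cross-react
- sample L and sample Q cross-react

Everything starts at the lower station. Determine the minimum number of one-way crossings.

5

Counting alone: the keeper can take at most 2 across per trip to the upper station, so moving all 5 needs at least 3 loaded trips out, with a return between consecutive ones — at least 5 crossings.
The plan below uses exactly 5 crossings, so it is optimal:
1. Keeper goes to the upper station with sample D and sample Q.  [the lower station: sample E, sample H, sample L | the upper station: sample D, sample Q]
2. Keeper goes back to the lower station with sample D.  [the lower station: sample D, sample E, sample H, sample L | the upper station: sample Q]
3. Keeper goes to the upper station with sample E and sample H.  [the lower station: sample D, sample L | the upper station: sample E, sample H, sample Q]
4. Keeper goes back to the lower station alone.  [the lower station: sample D, sample L | the upper station: sample E, sample H, sample Q]
5. Keeper goes to the upper station with sample D and sample L.  [the lower station: — | the upper station: sample D, sample E, sample H, sample L, sample Q]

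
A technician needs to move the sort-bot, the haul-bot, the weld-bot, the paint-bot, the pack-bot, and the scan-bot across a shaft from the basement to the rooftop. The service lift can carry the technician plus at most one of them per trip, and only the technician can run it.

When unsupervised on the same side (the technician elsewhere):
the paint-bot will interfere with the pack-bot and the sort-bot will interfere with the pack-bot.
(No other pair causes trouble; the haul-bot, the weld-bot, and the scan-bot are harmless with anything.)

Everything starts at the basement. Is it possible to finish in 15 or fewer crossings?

Yes

Yes — this plan uses 13 crossings (≤ 15):
1. Technician goes to the rooftop with the pack-bot.  [the basement: the haul-bot, the paint-bot, the scan-bot, the sort-bot, the weld-bot | the rooftop: the pack-bot]
2. Technician goes back to the basement alone.  [the basement: the haul-bot, the paint-bot, the scan-bot, the sort-bot, the weld-bot | the rooftop: the pack-bot]
3. Technician goes to the rooftop with the sort-bot.  [the basement: the haul-bot, the paint-bot, the scan-bot, the weld-bot | the rooftop: the pack-bot, the sort-bot]
4. Technician goes back to the basement with the pack-bot.  [the basement: the haul-bot, the pack-bot, the paint-bot, the scan-bot, the weld-bot | the rooftop: the sort-bot]
5. Technician goes to the rooftop with the paint-bot.  [the basement: the haul-bot, the pack-bot, the scan-bot, the weld-bot | the rooftop: the paint-bot, the sort-bot]
6. Technician goes back to the basement alone.  [the basement: the haul-bot, the pack-bot, the scan-bot, the weld-bot | the rooftop: the paint-bot, the sort-bot]
7. Technician goes to the rooftop with the haul-bot.  [the basement: the pack-bot, the scan-bot, the weld-bot | the rooftop: the haul-bot, the paint-bot, the sort-bot]
8. Technician goes back to the basement alone.  [the basement: the pack-bot, the scan-bot, the weld-bot | the rooftop: the haul-bot, the paint-bot, the sort-bot]
9. Technician goes to the rooftop with the weld-bot.  [the basement: the pack-bot, the scan-bot | the rooftop: the haul-bot, the paint-bot, the sort-bot, the weld-bot]
10. Technician goes back to the basement alone.  [the basement: the pack-bot, the scan-bot | the rooftop: the haul-bot, the paint-bot, the sort-bot, the weld-bot]
11. Technician goes to the rooftop with the scan-bot.  [the basement: the pack-bot | the rooftop: the haul-bot, the paint-bot, the scan-bot, the sort-bot, the weld-bot]
12. Technician goes back to the basement alone.  [the basement: the pack-bot | the rooftop: the haul-bot, the paint-bot, the scan-bot, the sort-bot, the weld-bot]
13. Technician goes to the rooftop with the pack-bot.  [the basement: — | the rooftop: the haul-bot, the pack-bot, the paint-bot, the scan-bot, the sort-bot, the weld-bot]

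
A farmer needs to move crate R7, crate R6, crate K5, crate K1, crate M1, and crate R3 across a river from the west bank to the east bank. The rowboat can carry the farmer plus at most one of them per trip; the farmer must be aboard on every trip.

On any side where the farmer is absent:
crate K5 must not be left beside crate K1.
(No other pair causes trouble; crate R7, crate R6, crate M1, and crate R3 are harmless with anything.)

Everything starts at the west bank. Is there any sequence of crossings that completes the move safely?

Yes

1. Farmer goes to the east bank with crate K5.
2. Farmer goes back to the west bank alone.
3. Farmer goes to the east bank with crate R7.
4. Farmer goes back to the west bank alone.
5. Farmer goes to the east bank with crate R6.
6. Farmer goes back to the west bank alone.
7. Farmer goes to the east bank with crate M1.
8. Farmer goes back to the west bank alone.
9. Farmer goes to the east bank with crate R3.
10. Farmer goes back to the west bank alone.
11. Farmer goes to the east bank with crate K1.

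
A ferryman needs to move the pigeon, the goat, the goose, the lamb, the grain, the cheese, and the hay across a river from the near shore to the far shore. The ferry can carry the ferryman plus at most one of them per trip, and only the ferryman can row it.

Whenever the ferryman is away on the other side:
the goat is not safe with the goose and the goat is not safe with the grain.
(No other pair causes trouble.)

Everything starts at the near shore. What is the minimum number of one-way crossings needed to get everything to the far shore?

15

Counting alone: the ferryman can take at most 1 across per trip to the far shore, so moving all 7 needs at least 7 loaded trips out, with a return between consecutive ones — at least 13 crossings.
The safety rule pushes this higher. Following every safe sequence of crossings, the most of the 7 that can be at the far shore as the ferry arrives there on crossing 13 is 6 — never all 7.
So no plan with fewer than 15 crossings exists, and this one achieves 15:
1. Ferryman goes to the far shore with the goat.  [the near shore: the cheese, the goose, the grain, the hay, the lamb, the pigeon | the far shore: the goat]
2. Ferryman goes back to the near shore alone.  [the near shore: the cheese, the goose, the grain, the hay, the lamb, the pigeon | the far shore: the goat]
3. Ferryman goes to the far shore with the pigeon.  [the near shore: the cheese, the goose, the grain, the hay, the lamb | the far shore: the goat, the pigeon]
4. Ferryman goes back to the near shore alone.  [the near shore: the cheese, the goose, the grain, the hay, the lamb | the far shore: the goat, the pigeon]
5. Ferryman goes to the far shore with the goose.  [the near shore: the cheese, the grain, the hay, the lamb | the far shore: the goat, the goose, the pigeon]
6. Ferryman goes back to the near shore with the goat.  [the near shore: the cheese, the goat, the grain, the hay, the lamb | the far shore: the goose, the pigeon]
7. Ferryman goes to the far shore with the grain.  [the near shore: the cheese, the goat, the hay, the lamb | the far shore: the goose, the grain, the pigeon]
8. Ferryman goes back to the near shore alone.  [the near shore: the cheese, the goat, the hay, the lamb | the far shore: the goose, the grain, the pigeon]
9. Ferryman goes to the far shore with the lamb.  [the near shore: the cheese, the goat, the hay | the far shore: the goose, the grain, the lamb, the pigeon]
10. Ferryman goes back to the near shore alone.  [the near shore: the cheese, the goat, the hay | the far shore: the goose, the grain, the lamb, the pigeon]
11. Ferryman goes to the far shore with the cheese.  [the near shore: the goat, the hay | the far shore: the cheese, the goose, the grain, the lamb, the pigeon]
12. Ferryman goes back to the near shore alone.  [the near shore: the goat, the hay | the far shore: the cheese, the goose, the grain, the lamb, the pigeon]
13. Ferryman goes to the far shore with the hay.  [the near shore: the goat | the far shore: the cheese, the goose, the grain, the hay, the lamb, the pigeon]
14. Ferryman goes back to the near shore alone.  [the near shore: the goat | the far shore: the cheese, the goose, the grain, the hay, the lamb, the pigeon]
15. Ferryman goes to the far shore with the goat.  [the near shore: — | the far shore: the cheese, the goat, the goose, the grain, the hay, the lamb, the pigeon]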